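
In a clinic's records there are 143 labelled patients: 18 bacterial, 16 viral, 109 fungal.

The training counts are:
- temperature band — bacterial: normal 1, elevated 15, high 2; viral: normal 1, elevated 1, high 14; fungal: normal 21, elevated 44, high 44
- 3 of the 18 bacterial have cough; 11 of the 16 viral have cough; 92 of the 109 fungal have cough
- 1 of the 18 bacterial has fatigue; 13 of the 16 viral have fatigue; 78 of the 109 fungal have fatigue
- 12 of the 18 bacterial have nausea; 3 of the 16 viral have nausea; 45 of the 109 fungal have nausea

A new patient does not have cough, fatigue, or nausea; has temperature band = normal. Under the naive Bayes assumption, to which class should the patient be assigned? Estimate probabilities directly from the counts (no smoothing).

bacterial: (18/143) × (1/18) × (15/18) × (17/18) × (6/18) ≈ 0.00183459
viral: (16/143) × (1/16) × (5/16) × (3/16) × (13/16) ≈ 0.000332919
fungal: (109/143) × (21/109) × (17/109) × (31/109) × (64/109) ≈ 0.00382467
Highest score → fungal.

fungal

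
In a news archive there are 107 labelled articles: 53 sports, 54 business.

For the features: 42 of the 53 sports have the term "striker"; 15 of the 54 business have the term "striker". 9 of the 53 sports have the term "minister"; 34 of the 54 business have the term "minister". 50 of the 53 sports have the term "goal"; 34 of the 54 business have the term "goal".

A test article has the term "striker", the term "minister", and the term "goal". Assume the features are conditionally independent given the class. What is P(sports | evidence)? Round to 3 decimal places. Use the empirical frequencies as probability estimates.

sports: (53/107) × (42/53) × (9/53) × (50/53) ≈ 0.062882
business: (54/107) × (15/54) × (34/54) × (34/54) ≈ 0.0555748
P(sports | x) = 0.062882 / 0.1184568 ≈ 0.531

0.531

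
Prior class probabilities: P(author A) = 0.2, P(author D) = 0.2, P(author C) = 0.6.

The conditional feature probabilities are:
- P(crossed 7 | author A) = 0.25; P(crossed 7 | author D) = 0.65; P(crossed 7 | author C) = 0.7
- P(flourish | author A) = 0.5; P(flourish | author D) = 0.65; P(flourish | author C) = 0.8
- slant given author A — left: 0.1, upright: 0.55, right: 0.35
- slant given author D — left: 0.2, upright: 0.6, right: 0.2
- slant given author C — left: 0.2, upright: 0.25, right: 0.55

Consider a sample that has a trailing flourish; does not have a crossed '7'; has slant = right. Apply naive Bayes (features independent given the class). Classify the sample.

author A: 0.2 × (1−0.25) × 0.5 × 0.35 = 0.02625
author D: 0.2 × (1−0.65) × 0.65 × 0.2 = 0.0091
author C: 0.6 × (1−0.7) × 0.8 × 0.55 = 0.0792
Highest score → author C.

author C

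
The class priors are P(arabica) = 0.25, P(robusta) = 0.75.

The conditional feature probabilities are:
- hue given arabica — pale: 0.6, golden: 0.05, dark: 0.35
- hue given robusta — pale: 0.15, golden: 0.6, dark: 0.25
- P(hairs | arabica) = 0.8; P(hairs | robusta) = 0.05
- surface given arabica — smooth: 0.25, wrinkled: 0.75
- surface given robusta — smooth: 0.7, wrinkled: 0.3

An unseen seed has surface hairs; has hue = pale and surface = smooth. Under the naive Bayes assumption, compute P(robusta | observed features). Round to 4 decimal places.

arabica: 0.25 × 0.6 × 0.8 × 0.25 = 0.03
robusta: 0.75 × 0.15 × 0.05 × 0.7 = 0.0039375
P(robusta | x) = 0.0039375 / 0.0339375 ≈ 0.1160

0.1160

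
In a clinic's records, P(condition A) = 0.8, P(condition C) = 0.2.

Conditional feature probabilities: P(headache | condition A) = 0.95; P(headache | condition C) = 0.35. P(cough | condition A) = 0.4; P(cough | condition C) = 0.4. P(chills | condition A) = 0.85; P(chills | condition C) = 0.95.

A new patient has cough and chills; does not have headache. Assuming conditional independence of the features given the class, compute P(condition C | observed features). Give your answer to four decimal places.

0.7841

condition A: 0.8 × (1−0.95) × 0.4 × 0.85 = 0.0136
condition C: 0.2 × (1−0.35) × 0.4 × 0.95 = 0.0494
P(condition C | x) = 0.0494 / 0.063 ≈ 0.7841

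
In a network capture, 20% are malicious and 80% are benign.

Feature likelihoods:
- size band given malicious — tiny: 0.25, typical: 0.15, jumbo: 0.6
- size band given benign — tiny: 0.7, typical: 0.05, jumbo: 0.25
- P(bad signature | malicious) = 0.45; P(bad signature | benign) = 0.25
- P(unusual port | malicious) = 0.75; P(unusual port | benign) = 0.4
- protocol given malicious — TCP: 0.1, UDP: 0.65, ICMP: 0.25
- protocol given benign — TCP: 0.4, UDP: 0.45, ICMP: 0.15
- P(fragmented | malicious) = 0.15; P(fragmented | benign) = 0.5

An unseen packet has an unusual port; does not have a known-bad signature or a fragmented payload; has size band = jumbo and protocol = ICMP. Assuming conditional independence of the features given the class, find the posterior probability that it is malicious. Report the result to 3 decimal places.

0.700

malicious: 0.2 × 0.6 × (1−0.45) × 0.75 × 0.25 × (1−0.15) = 0.01051875
benign: 0.8 × 0.25 × (1−0.25) × 0.4 × 0.15 × (1−0.5) = 0.0045
P(malicious | x) = 0.01051875 / 0.01501875 ≈ 0.700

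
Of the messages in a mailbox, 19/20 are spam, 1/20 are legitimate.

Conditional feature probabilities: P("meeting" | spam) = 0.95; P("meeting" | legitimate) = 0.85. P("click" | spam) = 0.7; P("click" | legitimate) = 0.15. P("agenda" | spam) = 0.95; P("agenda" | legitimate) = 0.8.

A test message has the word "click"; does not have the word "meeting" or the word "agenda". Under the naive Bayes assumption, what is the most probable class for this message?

spam

spam: 0.95 × (1−0.95) × 0.7 × (1−0.95) = 0.0016625
legitimate: 0.05 × (1−0.85) × 0.15 × (1−0.8) = 0.000225
Highest score → spam.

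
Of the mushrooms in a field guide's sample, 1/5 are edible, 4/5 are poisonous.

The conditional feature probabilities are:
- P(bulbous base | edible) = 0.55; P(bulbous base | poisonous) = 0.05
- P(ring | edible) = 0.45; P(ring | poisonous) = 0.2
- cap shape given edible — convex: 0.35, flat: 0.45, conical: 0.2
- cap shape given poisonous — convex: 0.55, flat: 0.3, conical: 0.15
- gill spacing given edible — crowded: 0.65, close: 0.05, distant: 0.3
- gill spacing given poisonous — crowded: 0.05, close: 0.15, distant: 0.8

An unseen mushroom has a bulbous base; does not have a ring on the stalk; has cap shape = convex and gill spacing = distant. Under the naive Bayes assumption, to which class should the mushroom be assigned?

edible: 0.2 × 0.55 × (1−0.45) × 0.35 × 0.3 = 0.0063525
poisonous: 0.8 × 0.05 × (1−0.2) × 0.55 × 0.8 = 0.01408
Highest score → poisonous.

poisonous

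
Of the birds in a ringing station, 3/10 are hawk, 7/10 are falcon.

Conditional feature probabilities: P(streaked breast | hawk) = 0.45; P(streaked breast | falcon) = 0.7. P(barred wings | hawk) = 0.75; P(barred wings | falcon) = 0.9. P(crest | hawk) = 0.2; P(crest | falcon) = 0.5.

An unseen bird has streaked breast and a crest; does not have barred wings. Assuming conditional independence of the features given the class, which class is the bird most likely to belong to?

falcon

hawk: 0.3 × 0.45 × (1−0.75) × 0.2 = 0.00675
falcon: 0.7 × 0.7 × (1−0.9) × 0.5 = 0.0245
Highest score → falcon.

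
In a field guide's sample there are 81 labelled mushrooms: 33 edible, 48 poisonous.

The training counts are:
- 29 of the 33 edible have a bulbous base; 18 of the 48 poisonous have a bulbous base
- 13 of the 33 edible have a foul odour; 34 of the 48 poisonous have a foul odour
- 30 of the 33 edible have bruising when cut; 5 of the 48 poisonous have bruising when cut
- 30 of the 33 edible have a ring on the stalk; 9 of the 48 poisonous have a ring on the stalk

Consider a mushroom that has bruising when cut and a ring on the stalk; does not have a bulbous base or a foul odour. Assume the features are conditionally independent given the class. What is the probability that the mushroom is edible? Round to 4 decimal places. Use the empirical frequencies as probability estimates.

0.9214

edible: (33/81) × (4/33) × (20/33) × (30/33) × (30/33) ≈ 0.0247346
poisonous: (48/81) × (30/48) × (14/48) × (5/48) × (9/48) ≈ 0.00210986
P(edible | x) = 0.0247346 / 0.02684446 ≈ 0.9214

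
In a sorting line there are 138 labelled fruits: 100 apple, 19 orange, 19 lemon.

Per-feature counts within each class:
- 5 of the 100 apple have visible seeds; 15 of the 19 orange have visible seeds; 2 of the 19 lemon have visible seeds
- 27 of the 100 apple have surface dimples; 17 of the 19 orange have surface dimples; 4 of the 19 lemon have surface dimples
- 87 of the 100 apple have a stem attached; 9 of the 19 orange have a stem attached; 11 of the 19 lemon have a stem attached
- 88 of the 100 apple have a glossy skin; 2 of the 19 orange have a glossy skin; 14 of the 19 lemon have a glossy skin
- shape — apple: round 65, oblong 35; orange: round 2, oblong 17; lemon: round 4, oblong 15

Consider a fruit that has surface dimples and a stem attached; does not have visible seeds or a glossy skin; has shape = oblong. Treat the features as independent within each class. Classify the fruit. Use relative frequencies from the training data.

apple: (100/138) × (95/100) × (27/100) × (87/100) × (12/100) × (35/100) ≈ 0.00679167
orange: (19/138) × (4/19) × (17/19) × (9/19) × (17/19) × (17/19) ≈ 0.00983458
lemon: (19/138) × (17/19) × (4/19) × (11/19) × (5/19) × (15/19) ≈ 0.00311939
Highest score → orange.

orange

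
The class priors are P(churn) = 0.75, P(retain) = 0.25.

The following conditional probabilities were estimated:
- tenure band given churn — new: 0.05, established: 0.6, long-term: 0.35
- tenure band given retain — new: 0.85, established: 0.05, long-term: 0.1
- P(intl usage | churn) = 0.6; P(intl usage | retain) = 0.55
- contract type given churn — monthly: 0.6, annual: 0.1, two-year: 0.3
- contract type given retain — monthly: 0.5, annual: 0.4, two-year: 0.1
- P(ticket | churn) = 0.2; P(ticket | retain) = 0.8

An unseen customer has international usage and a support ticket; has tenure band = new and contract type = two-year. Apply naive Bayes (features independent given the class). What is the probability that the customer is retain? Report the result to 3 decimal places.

0.874

churn: 0.75 × 0.05 × 0.6 × 0.3 × 0.2 = 0.00135
retain: 0.25 × 0.85 × 0.55 × 0.1 × 0.8 = 0.00935
P(retain | x) = 0.00935 / 0.0107 ≈ 0.874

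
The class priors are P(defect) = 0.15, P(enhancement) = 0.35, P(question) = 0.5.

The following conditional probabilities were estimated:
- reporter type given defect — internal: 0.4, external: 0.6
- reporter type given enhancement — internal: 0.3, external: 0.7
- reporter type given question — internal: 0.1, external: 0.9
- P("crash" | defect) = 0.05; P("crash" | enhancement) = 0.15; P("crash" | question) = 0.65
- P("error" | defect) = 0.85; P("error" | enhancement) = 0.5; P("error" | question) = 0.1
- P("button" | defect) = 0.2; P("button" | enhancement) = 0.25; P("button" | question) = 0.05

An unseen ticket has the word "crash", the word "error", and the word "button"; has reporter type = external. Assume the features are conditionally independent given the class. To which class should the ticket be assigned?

defect: 0.15 × 0.6 × 0.05 × 0.85 × 0.2 = 0.000765
enhancement: 0.35 × 0.7 × 0.15 × 0.5 × 0.25 = 0.00459375
question: 0.5 × 0.9 × 0.65 × 0.1 × 0.05 = 0.0014625
Highest score → enhancement.

enhancement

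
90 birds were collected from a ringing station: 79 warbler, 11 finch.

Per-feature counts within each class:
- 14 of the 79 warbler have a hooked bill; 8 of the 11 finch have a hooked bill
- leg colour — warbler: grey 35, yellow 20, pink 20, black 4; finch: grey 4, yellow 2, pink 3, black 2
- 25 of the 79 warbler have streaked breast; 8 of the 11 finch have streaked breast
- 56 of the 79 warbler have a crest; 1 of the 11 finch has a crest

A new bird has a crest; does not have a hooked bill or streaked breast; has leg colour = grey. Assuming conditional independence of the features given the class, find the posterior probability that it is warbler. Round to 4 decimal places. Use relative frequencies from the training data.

warbler: (79/90) × (65/79) × (35/79) × (54/79) × (56/79) ≈ 0.155038
finch: (11/90) × (3/11) × (4/11) × (3/11) × (1/11) ≈ 0.000300526
P(warbler | x) = 0.155038 / 0.155338526 ≈ 0.9981

0.9981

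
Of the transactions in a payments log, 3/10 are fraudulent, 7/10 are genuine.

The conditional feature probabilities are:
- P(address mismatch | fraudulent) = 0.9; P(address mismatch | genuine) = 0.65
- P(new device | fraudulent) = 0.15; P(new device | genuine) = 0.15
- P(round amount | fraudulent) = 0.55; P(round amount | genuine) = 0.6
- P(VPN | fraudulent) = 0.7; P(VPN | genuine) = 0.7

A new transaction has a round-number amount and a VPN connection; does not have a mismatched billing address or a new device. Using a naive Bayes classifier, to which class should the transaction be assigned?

fraudulent: 0.3 × (1−0.9) × (1−0.15) × 0.55 × 0.7 = 0.0098175
genuine: 0.7 × (1−0.65) × (1−0.15) × 0.6 × 0.7 = 0.087465
Highest score → genuine.

genuine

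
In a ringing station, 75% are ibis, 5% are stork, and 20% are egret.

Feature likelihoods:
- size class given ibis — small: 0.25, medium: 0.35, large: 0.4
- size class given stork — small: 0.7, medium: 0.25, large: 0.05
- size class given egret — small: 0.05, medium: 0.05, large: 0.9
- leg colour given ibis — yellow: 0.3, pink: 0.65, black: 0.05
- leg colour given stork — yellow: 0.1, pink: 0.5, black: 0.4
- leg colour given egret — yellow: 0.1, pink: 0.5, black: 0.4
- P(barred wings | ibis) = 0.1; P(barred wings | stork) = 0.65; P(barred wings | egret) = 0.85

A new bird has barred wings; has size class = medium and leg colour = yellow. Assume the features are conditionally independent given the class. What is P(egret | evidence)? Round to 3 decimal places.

ibis: 0.75 × 0.35 × 0.3 × 0.1 = 0.007875
stork: 0.05 × 0.25 × 0.1 × 0.65 = 0.0008125
egret: 0.2 × 0.05 × 0.1 × 0.85 = 0.00085
P(egret | x) = 0.00085 / 0.0095375 ≈ 0.089

0.089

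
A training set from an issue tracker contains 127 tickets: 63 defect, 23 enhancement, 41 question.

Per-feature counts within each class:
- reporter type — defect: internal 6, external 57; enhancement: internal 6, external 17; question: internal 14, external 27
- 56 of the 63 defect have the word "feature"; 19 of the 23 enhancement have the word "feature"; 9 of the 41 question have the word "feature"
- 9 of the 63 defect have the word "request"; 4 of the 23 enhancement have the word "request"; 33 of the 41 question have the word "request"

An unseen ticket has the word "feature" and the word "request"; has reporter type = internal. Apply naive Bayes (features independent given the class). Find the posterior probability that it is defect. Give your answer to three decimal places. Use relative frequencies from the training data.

defect: (63/127) × (6/63) × (56/63) × (9/63) ≈ 0.00599925
enhancement: (23/127) × (6/23) × (19/23) × (4/23) ≈ 0.00678743
question: (41/127) × (14/41) × (9/41) × (33/41) ≈ 0.0194766
P(defect | x) = 0.00599925 / 0.03226328 ≈ 0.186

0.186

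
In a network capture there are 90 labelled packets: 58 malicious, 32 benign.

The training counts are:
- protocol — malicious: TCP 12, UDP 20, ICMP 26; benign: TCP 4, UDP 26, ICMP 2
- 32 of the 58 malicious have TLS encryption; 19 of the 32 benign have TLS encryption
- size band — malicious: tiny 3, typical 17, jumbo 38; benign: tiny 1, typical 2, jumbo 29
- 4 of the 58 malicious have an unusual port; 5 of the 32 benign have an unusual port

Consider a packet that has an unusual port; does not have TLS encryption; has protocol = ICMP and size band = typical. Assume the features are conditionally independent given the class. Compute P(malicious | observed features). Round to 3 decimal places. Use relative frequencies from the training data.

0.967

malicious: (58/90) × (26/58) × (26/58) × (17/58) × (4/58) ≈ 0.00261776
benign: (32/90) × (2/32) × (13/32) × (2/32) × (5/32) ≈ 0.0000881619
P(malicious | x) = 0.00261776 / 0.0027059219 ≈ 0.967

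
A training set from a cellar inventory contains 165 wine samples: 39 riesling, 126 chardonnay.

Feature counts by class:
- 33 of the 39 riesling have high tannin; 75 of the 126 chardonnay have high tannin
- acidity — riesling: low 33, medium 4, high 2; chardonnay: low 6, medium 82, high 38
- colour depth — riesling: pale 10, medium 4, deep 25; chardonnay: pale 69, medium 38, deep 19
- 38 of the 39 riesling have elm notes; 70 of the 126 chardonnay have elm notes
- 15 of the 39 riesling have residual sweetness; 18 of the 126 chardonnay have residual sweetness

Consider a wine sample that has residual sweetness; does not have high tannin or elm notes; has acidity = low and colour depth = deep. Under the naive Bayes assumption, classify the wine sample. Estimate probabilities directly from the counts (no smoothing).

riesling

riesling: (39/165) × (6/39) × (33/39) × (25/39) × (1/39) × (15/39) ≈ 0.000194515
chardonnay: (126/165) × (51/126) × (6/126) × (19/126) × (56/126) × (18/126) ≈ 0.000140919
Highest score → riesling.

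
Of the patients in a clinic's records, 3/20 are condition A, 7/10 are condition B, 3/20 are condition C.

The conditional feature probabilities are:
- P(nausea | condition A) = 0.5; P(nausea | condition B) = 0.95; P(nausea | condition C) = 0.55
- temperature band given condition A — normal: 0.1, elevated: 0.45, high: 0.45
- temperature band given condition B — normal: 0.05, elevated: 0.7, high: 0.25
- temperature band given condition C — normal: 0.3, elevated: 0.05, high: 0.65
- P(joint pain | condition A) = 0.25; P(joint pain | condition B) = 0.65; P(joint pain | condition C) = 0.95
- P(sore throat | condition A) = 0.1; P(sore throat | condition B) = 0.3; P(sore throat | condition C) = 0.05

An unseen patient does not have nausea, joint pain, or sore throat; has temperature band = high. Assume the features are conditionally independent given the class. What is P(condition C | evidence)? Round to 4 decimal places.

condition A: 0.15 × (1−0.5) × 0.45 × (1−0.25) × (1−0.1) = 0.02278125
condition B: 0.7 × (1−0.95) × 0.25 × (1−0.65) × (1−0.3) = 0.00214375
condition C: 0.15 × (1−0.55) × 0.65 × (1−0.95) × (1−0.05) = 0.0020840625
P(condition C | x) = 0.0020840625 / 0.0270090625 ≈ 0.0772

0.0772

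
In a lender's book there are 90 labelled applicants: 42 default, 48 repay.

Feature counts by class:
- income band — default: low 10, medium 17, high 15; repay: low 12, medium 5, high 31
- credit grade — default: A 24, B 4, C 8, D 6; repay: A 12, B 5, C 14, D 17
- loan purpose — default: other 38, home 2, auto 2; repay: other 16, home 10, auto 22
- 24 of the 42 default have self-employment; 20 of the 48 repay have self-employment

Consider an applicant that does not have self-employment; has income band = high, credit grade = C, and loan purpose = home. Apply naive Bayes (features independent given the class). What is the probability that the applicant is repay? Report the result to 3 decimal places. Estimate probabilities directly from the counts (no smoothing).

default: (42/90) × (15/42) × (8/42) × (2/42) × (18/42) ≈ 0.000647878
repay: (48/90) × (31/48) × (14/48) × (10/48) × (28/48) ≈ 0.012209
P(repay | x) = 0.012209 / 0.012856878 ≈ 0.950

0.950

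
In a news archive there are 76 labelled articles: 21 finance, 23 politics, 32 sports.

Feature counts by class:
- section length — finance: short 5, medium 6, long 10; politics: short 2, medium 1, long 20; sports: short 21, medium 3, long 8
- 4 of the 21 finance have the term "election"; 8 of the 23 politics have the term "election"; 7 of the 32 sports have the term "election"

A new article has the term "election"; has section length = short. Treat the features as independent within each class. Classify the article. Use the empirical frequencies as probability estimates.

sports

finance: (21/76) × (5/21) × (4/21) ≈ 0.0125313
politics: (23/76) × (2/23) × (8/23) ≈ 0.00915332
sports: (32/76) × (21/32) × (7/32) ≈ 0.0604441
Highest score → sports.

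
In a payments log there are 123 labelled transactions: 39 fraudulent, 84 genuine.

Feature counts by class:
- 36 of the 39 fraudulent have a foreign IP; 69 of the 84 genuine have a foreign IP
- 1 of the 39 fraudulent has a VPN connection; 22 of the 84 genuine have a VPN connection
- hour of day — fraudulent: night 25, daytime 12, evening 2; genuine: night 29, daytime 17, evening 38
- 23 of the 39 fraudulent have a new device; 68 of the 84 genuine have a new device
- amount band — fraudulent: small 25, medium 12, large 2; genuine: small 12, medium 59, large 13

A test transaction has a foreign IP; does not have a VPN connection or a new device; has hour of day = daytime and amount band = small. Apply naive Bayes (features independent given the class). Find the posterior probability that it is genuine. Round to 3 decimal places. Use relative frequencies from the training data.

0.090

fraudulent: (39/123) × (36/39) × (38/39) × (12/39) × (16/39) × (25/39) ≈ 0.0230762
genuine: (84/123) × (69/84) × (62/84) × (17/84) × (16/84) × (12/84) ≈ 0.00228018
P(genuine | x) = 0.00228018 / 0.02535638 ≈ 0.090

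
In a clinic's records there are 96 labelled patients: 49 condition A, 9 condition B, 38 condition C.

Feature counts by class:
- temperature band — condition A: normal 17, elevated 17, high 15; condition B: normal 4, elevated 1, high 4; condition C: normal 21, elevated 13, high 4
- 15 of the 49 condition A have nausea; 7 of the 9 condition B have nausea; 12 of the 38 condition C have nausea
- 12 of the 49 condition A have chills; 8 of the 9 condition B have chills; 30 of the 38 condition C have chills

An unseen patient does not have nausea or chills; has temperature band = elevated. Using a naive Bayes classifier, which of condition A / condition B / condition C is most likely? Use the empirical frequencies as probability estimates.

condition A

condition A: (49/96) × (17/49) × (34/49) × (37/49) ≈ 0.0927825
condition B: (9/96) × (1/9) × (2/9) × (1/9) ≈ 0.000257202
condition C: (38/96) × (13/38) × (26/38) × (8/38) ≈ 0.019506
Highest score → condition A.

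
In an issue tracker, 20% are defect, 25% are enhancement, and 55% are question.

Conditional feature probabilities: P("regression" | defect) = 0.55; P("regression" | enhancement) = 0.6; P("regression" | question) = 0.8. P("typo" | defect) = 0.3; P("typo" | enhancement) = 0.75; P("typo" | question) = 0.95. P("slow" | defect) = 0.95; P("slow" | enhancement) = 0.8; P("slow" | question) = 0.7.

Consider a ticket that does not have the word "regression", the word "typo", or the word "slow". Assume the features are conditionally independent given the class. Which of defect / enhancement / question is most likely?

enhancement

defect: 0.2 × (1−0.55) × (1−0.3) × (1−0.95) = 0.00315
enhancement: 0.25 × (1−0.6) × (1−0.75) × (1−0.8) = 0.005
question: 0.55 × (1−0.8) × (1−0.95) × (1−0.7) = 0.00165
Highest score → enhancement.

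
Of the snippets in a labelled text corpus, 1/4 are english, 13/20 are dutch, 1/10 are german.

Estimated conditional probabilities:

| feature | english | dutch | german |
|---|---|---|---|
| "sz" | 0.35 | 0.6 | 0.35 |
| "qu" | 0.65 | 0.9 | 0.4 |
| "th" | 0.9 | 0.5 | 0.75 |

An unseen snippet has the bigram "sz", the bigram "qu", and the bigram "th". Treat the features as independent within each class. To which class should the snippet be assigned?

english: 0.25 × 0.35 × 0.65 × 0.9 = 0.0511875
dutch: 0.65 × 0.6 × 0.9 × 0.5 = 0.1755
german: 0.1 × 0.35 × 0.4 × 0.75 = 0.0105
Highest score → dutch.

dutch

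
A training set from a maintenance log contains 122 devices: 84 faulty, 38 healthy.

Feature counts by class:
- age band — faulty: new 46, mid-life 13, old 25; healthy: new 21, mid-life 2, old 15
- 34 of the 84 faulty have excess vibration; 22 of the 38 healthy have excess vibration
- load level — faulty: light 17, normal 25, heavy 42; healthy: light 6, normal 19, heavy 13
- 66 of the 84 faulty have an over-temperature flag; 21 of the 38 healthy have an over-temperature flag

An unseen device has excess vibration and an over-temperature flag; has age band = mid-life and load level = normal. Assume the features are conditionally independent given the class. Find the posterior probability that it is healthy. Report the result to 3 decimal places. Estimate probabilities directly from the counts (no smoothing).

0.206

faulty: (84/122) × (13/84) × (34/84) × (25/84) × (66/84) ≈ 0.0100858
healthy: (38/122) × (2/38) × (22/38) × (19/38) × (21/38) ≈ 0.0026225
P(healthy | x) = 0.0026225 / 0.0127083 ≈ 0.206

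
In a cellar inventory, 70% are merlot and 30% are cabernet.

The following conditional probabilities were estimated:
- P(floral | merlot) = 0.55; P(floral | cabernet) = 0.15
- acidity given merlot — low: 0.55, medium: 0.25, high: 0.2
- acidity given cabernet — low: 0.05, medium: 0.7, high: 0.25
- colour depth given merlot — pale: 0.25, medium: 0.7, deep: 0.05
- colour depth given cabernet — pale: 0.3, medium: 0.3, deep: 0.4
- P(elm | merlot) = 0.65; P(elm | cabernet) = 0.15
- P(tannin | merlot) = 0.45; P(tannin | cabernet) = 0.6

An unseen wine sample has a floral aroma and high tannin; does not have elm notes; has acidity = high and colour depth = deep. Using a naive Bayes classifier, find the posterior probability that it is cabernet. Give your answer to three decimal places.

0.791

merlot: 0.7 × 0.55 × 0.2 × 0.05 × (1−0.65) × 0.45 = 0.000606375
cabernet: 0.3 × 0.15 × 0.25 × 0.4 × (1−0.15) × 0.6 = 0.002295
P(cabernet | x) = 0.002295 / 0.002901375 ≈ 0.791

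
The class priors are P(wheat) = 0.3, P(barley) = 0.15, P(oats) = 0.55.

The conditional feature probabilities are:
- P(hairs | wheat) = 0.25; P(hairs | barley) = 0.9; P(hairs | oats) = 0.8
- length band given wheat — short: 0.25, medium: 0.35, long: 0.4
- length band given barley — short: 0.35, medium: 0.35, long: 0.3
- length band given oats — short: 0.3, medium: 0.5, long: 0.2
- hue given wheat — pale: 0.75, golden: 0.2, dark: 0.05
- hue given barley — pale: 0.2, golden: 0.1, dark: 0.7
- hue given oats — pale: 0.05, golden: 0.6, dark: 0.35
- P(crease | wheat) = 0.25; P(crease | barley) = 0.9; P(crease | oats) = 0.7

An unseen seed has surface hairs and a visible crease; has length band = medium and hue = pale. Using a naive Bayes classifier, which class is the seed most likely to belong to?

wheat: 0.3 × 0.25 × 0.35 × 0.75 × 0.25 = 0.004921875
barley: 0.15 × 0.9 × 0.35 × 0.2 × 0.9 = 0.008505
oats: 0.55 × 0.8 × 0.5 × 0.05 × 0.7 = 0.0077
Highest score → barley.

barley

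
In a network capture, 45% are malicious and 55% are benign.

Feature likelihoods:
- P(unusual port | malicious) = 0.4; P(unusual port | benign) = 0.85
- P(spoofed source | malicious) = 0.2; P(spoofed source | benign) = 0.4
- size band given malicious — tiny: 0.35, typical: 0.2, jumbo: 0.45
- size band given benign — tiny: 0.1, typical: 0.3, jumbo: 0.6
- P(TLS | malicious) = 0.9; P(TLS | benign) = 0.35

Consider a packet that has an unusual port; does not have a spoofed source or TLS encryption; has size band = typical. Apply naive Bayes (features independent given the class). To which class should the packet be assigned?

malicious: 0.45 × 0.4 × (1−0.2) × 0.2 × (1−0.9) = 0.00288
benign: 0.55 × 0.85 × (1−0.4) × 0.3 × (1−0.35) = 0.0546975
Highest score → benign.

benign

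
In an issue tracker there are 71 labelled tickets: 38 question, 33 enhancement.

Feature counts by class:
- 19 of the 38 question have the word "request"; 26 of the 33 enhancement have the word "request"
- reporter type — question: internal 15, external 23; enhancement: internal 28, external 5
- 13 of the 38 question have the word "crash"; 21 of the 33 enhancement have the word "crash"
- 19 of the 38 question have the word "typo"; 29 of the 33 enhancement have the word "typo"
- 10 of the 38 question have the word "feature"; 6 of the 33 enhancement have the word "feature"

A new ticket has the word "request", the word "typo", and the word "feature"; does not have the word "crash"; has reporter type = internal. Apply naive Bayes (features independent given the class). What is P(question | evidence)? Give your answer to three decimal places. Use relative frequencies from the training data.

0.336

question: (38/71) × (19/38) × (15/38) × (25/38) × (19/38) × (10/38) ≈ 0.0091442
enhancement: (33/71) × (26/33) × (28/33) × (12/33) × (29/33) × (6/33) ≈ 0.0180529
P(question | x) = 0.0091442 / 0.0271971 ≈ 0.336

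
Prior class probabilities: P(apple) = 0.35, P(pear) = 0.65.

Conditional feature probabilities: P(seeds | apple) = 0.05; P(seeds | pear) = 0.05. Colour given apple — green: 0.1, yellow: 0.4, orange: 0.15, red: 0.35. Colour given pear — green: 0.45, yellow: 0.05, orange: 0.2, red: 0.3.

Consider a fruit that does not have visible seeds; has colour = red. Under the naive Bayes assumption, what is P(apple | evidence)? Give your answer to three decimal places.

0.386

apple: 0.35 × (1−0.05) × 0.35 = 0.116375
pear: 0.65 × (1−0.05) × 0.3 = 0.18525
P(apple | x) = 0.116375 / 0.301625 ≈ 0.386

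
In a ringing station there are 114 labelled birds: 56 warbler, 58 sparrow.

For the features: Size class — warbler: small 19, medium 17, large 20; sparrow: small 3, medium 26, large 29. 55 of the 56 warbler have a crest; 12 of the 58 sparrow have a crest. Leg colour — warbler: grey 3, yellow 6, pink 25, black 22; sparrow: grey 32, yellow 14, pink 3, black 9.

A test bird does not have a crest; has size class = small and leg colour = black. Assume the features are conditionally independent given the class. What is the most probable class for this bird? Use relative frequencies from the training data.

sparrow

warbler: (56/114) × (19/56) × (1/56) × (22/56) ≈ 0.00116922
sparrow: (58/114) × (3/58) × (46/58) × (9/58) ≈ 0.00323863
Highest score → sparrow.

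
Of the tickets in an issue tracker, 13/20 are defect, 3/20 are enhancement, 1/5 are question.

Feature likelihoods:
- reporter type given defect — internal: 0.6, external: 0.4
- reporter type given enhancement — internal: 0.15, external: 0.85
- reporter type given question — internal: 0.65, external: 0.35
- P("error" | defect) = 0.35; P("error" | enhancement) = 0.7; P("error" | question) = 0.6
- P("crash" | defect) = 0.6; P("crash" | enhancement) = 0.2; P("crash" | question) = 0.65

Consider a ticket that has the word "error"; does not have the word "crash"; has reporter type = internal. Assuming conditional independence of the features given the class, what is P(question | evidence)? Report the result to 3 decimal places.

defect: 0.65 × 0.6 × 0.35 × (1−0.6) = 0.0546
enhancement: 0.15 × 0.15 × 0.7 × (1−0.2) = 0.0126
question: 0.2 × 0.65 × 0.6 × (1−0.65) = 0.0273
P(question | x) = 0.0273 / 0.0945 ≈ 0.289

0.289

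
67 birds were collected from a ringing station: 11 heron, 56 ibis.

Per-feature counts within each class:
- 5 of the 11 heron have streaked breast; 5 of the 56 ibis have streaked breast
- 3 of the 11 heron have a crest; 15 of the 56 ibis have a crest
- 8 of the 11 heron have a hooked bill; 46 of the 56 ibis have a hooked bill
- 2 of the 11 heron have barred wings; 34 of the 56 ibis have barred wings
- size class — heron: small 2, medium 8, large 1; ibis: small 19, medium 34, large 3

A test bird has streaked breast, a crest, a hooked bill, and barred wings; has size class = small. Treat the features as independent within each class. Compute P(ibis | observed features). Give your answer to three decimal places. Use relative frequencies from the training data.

0.874

heron: (11/67) × (5/11) × (3/11) × (8/11) × (2/11) × (2/11) ≈ 0.000489323
ibis: (56/67) × (5/56) × (15/56) × (46/56) × (34/56) × (19/56) ≈ 0.0033824
P(ibis | x) = 0.0033824 / 0.003871723 ≈ 0.874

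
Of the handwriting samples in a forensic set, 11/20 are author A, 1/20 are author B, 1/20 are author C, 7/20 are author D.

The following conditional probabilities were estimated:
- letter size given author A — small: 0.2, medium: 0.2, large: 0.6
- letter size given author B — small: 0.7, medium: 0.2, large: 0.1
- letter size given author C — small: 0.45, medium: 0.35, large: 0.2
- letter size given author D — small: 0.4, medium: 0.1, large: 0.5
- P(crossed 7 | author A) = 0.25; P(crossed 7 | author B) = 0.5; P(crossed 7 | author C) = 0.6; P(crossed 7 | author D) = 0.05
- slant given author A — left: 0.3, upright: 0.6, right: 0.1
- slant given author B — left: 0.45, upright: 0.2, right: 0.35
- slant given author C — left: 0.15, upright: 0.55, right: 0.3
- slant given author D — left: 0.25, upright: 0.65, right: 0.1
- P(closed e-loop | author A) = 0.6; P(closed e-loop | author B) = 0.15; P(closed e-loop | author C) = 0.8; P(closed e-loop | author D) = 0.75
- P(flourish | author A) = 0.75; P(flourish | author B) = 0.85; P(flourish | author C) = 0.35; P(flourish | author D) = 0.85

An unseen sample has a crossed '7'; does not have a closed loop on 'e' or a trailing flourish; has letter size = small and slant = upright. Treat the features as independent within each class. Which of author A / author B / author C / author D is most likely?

author A: 0.55 × 0.2 × 0.25 × 0.6 × (1−0.6) × (1−0.75) = 0.00165
author B: 0.05 × 0.7 × 0.5 × 0.2 × (1−0.15) × (1−0.85) = 0.00044625
author C: 0.05 × 0.45 × 0.6 × 0.55 × (1−0.8) × (1−0.35) = 0.00096525
author D: 0.35 × 0.4 × 0.05 × 0.65 × (1−0.75) × (1−0.85) = 0.000170625
Highest score → author A.

author A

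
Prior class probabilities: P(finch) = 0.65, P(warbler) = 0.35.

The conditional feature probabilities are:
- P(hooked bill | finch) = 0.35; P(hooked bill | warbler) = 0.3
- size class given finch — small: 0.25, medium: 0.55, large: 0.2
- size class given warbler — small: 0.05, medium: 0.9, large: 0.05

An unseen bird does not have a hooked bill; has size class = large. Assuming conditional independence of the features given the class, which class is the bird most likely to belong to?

finch: 0.65 × (1−0.35) × 0.2 = 0.0845
warbler: 0.35 × (1−0.3) × 0.05 = 0.01225
Highest score → finch.

finch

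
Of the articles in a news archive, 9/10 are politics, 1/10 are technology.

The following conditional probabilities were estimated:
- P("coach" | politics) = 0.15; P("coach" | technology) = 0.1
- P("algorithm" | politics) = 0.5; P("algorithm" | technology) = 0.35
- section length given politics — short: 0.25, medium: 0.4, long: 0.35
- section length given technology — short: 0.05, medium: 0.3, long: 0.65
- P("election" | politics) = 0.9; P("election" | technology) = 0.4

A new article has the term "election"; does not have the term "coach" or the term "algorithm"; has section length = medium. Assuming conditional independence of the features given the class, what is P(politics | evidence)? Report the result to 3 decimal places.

politics: 0.9 × (1−0.15) × (1−0.5) × 0.4 × 0.9 = 0.1377
technology: 0.1 × (1−0.1) × (1−0.35) × 0.3 × 0.4 = 0.00702
P(politics | x) = 0.1377 / 0.14472 ≈ 0.951

0.951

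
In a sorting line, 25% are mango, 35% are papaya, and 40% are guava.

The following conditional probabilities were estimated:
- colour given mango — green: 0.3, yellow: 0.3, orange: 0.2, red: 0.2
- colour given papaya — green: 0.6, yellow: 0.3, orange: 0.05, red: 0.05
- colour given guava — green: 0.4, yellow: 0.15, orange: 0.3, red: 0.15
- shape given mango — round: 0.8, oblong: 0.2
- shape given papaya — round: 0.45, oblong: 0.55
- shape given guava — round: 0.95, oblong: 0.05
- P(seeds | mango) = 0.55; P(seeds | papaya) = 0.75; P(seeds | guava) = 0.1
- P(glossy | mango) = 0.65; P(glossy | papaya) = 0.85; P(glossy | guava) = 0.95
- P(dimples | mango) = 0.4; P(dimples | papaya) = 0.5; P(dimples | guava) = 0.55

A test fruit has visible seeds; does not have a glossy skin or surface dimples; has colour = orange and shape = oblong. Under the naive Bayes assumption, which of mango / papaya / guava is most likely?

mango

mango: 0.25 × 0.2 × 0.2 × 0.55 × (1−0.65) × (1−0.4) = 0.001155
papaya: 0.35 × 0.05 × 0.55 × 0.75 × (1−0.85) × (1−0.5) = 0.00054140625
guava: 0.4 × 0.3 × 0.05 × 0.1 × (1−0.95) × (1−0.55) = 0.0000135
Highest score → mango.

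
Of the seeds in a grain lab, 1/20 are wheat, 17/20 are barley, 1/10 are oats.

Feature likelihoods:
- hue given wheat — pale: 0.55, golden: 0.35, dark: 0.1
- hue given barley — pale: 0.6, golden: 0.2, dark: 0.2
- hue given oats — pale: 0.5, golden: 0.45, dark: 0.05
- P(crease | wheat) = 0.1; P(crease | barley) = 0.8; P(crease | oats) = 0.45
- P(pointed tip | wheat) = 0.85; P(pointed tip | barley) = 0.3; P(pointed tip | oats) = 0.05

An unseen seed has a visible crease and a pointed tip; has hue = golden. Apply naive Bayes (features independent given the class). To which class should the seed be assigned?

barley

wheat: 0.05 × 0.35 × 0.1 × 0.85 = 0.0014875
barley: 0.85 × 0.2 × 0.8 × 0.3 = 0.0408
oats: 0.1 × 0.45 × 0.45 × 0.05 = 0.0010125
Highest score → barley.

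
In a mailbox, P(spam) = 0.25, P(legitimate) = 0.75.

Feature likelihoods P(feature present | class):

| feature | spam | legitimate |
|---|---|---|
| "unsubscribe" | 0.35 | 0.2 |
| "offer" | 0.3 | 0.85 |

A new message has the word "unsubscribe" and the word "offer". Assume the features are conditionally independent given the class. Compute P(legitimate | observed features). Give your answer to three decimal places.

spam: 0.25 × 0.35 × 0.3 = 0.02625
legitimate: 0.75 × 0.2 × 0.85 = 0.1275
P(legitimate | x) = 0.1275 / 0.15375 ≈ 0.829

0.829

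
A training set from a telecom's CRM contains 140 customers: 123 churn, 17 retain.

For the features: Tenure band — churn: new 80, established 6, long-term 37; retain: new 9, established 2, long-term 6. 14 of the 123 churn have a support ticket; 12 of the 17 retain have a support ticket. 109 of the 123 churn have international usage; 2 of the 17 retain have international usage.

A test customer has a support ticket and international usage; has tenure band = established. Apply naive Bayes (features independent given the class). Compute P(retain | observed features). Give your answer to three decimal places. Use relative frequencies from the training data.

churn: (123/140) × (6/123) × (14/123) × (109/123) ≈ 0.00432282
retain: (17/140) × (2/17) × (12/17) × (2/17) ≈ 0.00118636
P(retain | x) = 0.00118636 / 0.00550918 ≈ 0.215

0.215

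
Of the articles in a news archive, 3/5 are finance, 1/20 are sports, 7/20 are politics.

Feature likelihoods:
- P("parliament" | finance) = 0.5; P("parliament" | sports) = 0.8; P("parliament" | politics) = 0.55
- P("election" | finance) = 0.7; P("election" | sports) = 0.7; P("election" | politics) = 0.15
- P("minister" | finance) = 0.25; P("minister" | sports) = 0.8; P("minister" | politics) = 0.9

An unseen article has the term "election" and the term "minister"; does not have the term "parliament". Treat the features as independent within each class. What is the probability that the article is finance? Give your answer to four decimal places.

0.6615

finance: 0.6 × (1−0.5) × 0.7 × 0.25 = 0.0525
sports: 0.05 × (1−0.8) × 0.7 × 0.8 = 0.0056
politics: 0.35 × (1−0.55) × 0.15 × 0.9 = 0.0212625
P(finance | x) = 0.0525 / 0.0793625 ≈ 0.6615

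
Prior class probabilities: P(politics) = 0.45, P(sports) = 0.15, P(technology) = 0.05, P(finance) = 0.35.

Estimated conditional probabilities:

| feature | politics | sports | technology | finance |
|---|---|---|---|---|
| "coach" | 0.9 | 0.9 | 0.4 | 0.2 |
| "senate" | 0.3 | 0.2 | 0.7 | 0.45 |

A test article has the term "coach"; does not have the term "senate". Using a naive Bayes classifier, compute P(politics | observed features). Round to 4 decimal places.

politics: 0.45 × 0.9 × (1−0.3) = 0.2835
sports: 0.15 × 0.9 × (1−0.2) = 0.108
technology: 0.05 × 0.4 × (1−0.7) = 0.006
finance: 0.35 × 0.2 × (1−0.45) = 0.0385
P(politics | x) = 0.2835 / 0.436 ≈ 0.6502

0.6502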